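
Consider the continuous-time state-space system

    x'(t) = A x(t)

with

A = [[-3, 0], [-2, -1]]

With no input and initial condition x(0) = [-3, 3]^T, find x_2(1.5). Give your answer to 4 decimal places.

1.3055

det(sI - A) = s^2 - (tr A)s + det A, with tr A = (-3) + (-1) = -4 and det A = (-3)·(-1) - 0·(-2) = 3 - 0 = 3.
So p(s) = det(sI - A) = s^2 + 4s + 3.
Factor s^2 + 4s + 3: two numbers with sum -4 and product 3 are -1 and -3, so s^2 + 4s + 3 = (s + 1)(s + 3).
Hence p(s) = (s + 1) (s + 3), with roots -3, -1.
The eigenvalues -3, -1 are distinct and real, so A is diagonalisable and x(t) = e^{At} x(0) = V diag(e^{λ_i t}) V^{-1} x(0), where the columns of V are the eigenvectors.
λ = -3: A - (-3)I = [[0, 0], [-2, 2]]. Row 2 gives (-2)·v1 + 2·v2 = 0, so take v_1 = [1, 1]^T.
λ = -1: A - (-1)I = [[-2, 0], [-2, 0]]. Row 1 gives (-2)·v1 + 0·v2 = 0, so take v_2 = [0, 1]^T.
V = [v_1 v_2] = [[1, 0], [1, 1]] has det V = 1, so V^{-1} = adj(V)/det V = [[1, 0], [-1, 1]].
Modal coordinates z(0) = V^{-1} x(0): 1·(-3) + 0·3 = -3; (-1)·(-3) + 1·3 = 6; so z(0) = [-3, 6]^T.
x_2(t) = Σ_i (v_i)_2 · z_i(0) · e^{λ_i t} (row 2 of V times the modal terms).
x_2(1.5) = 1·(-3)·e^{-3·1.5} + 1·6·e^{-1·1.5} = (-3)·0.011109 + 6·0.223130 = 1.3055.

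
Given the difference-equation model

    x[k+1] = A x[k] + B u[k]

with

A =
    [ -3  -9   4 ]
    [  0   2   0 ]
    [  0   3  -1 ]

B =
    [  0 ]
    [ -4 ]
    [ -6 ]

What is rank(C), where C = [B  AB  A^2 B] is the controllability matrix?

2

AB = [[12], [-8], [-6]]
A^2B = [[12], [-16], [-18]]
Controllability matrix C = [B  AB  A^2B] = [[0, 12, 12], [-4, -8, -16], [-6, -6, -18]]
The rows r1, r2, r3 of C are linearly dependent: -r1 - 3·r2 + 2·r3 = 0 (check each entry), so rank(C) ≤ 2.
The 2×2 minor from rows 1, 2, columns 1, 2 is 0·(-8) - 12·(-4) = 0 - (-48) = 48 ≠ 0, so rank(C) = 2.
rank(C) = 2 < n = 3, so the pair (A, B) is not completely controllable.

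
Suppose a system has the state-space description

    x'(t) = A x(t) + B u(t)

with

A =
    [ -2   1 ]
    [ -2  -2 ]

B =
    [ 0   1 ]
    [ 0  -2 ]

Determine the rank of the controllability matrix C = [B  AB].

2

AB = [[0, -4], [0, 2]]
Controllability matrix C = [B  AB] = [[0, 1, 0, -4], [0, -2, 0, 2]]
Take the 2×2 submatrix of C formed by columns 2, 4: [[1, -4], [-2, 2]]. Its determinant is 1·2 - (-4)·(-2) = 2 - 8 = -6 ≠ 0.
So rank(C) ≥ 2; since C has 2 rows, rank(C) = 2.
rank(C) = 2 = n, so the pair (A, B) is completely controllable.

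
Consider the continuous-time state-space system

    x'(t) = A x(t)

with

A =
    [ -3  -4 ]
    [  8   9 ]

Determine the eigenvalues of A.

det(sI - A) = s^2 - (tr A)s + det A, with tr A = (-3) + 9 = 6 and det A = (-3)·9 - (-4)·8 = -27 - (-32) = 5.
So p(s) = det(sI - A) = s^2 - 6s + 5.
Factor s^2 - 6s + 5: two numbers with sum 6 and product 5 are 5 and 1, so s^2 - 6s + 5 = (s - 5)(s - 1).
Hence p(s) = (s - 5) (s - 1), with roots 1, 5.
At least one eigenvalue has non-negative real part, so the system is not asymptotically stable.

1, 5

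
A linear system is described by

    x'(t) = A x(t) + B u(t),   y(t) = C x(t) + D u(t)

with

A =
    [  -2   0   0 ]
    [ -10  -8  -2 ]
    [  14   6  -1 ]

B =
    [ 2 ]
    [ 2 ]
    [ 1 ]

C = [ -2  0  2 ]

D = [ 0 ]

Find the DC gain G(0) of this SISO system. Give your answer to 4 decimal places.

G(0) = C(-A)^{-1}B + D = -C A^{-1} B + D.
det A = -40, so A^{-1} = (1/-40)·adj(A) = [[-1/2, 0, 0], [19/20, -1/20, 1/10], [-13/10, -3/10, -2/5]]
A^{-1} B = [-1, 19/10, -18/5]^T
C A^{-1} B = -26/5
G(0) = D - C A^{-1} B = 0 - (-26/5) = 26/5 ≈ 5.2000

5.2000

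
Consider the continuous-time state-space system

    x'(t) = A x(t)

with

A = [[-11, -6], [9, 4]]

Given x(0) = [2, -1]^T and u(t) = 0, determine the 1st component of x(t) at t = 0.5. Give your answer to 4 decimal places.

-0.4074

det(sI - A) = s^2 - (tr A)s + det A, with tr A = (-11) + 4 = -7 and det A = (-11)·4 - (-6)·9 = -44 - (-54) = 10.
So p(s) = det(sI - A) = s^2 + 7s + 10.
Factor s^2 + 7s + 10: two numbers with sum -7 and product 10 are -2 and -5, so s^2 + 7s + 10 = (s + 2)(s + 5).
Hence p(s) = (s + 2) (s + 5), with roots -5, -2.
The eigenvalues -5, -2 are distinct and real, so A is diagonalisable and x(t) = e^{At} x(0) = V diag(e^{λ_i t}) V^{-1} x(0), where the columns of V are the eigenvectors.
λ = -5: A - (-5)I = [[-6, -6], [9, 9]]. Row 1 gives (-6)·v1 + (-6)·v2 = 0, so take v_1 = [1, -1]^T.
λ = -2: A - (-2)I = [[-9, -6], [9, 6]]. Row 1 gives (-9)·v1 + (-6)·v2 = 0, so take v_2 = [-2, 3]^T.
V = [v_1 v_2] = [[1, -2], [-1, 3]] has det V = 1, so V^{-1} = adj(V)/det V = [[3, 2], [1, 1]].
Modal coordinates z(0) = V^{-1} x(0): 3·2 + 2·(-1) = 4; 1·2 + 1·(-1) = 1; so z(0) = [4, 1]^T.
x_1(t) = Σ_i (v_i)_1 · z_i(0) · e^{λ_i t} (row 1 of V times the modal terms).
x_1(0.5) = 1·4·e^{-5·0.5} + (-2)·1·e^{-2·0.5} = 4·0.082085 + (-2)·0.367879 = -0.4074.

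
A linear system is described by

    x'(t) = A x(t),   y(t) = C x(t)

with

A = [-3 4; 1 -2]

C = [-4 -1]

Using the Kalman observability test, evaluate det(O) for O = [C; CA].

67

CA = [[11, -14]]
Observability matrix O = [C; CA] = [[-4, -1], [11, -14]]
det(O) = (-4)·(-14) - (-1)·11 = 56 - (-11) = 67
Since det(O) ≠ 0, rank(O) = 2 and the system is completely observable.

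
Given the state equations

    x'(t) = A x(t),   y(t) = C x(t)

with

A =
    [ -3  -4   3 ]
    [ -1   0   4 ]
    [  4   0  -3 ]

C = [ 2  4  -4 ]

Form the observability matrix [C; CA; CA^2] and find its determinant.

8176

CA = [[-26, -8, 34]]
CA^2 = [[222, 104, -212]]
Observability matrix O = [C; CA; CA^2] = [[2, 4, -4], [-26, -8, 34], [222, 104, -212]]
Expanding along the first row, det(O) = 2·((-8)·(-212) - 34·104) - 4·((-26)·(-212) - 34·222) + (-4)·((-26)·104 - (-8)·222) = 2·(-1840) - 4·(-2036) + (-4)·(-928) = 8176
Since det(O) ≠ 0, rank(O) = 3 and the system is completely observable.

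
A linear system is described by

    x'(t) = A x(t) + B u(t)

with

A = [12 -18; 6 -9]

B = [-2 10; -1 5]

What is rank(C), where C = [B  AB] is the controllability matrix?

1

AB = [[-6, 30], [-3, 15]]
Controllability matrix C = [B  AB] = [[-2, 10, -6, 30], [-1, 5, -3, 15]]
Every column of C is a scalar multiple of column 1 = [-2, -1] (multipliers 1, -5, 3, -15), so the columns span a one-dimensional space.
C ≠ 0, hence rank(C) = 1.
rank(C) = 1 < n = 2, so the pair (A, B) is not completely controllable.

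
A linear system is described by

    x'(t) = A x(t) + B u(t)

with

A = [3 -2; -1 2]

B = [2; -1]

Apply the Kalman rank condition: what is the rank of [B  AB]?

1

AB = [[8], [-4]]
Controllability matrix C = [B  AB] = [[2, 8], [-1, -4]]
Every column of C is a scalar multiple of column 1 = [2, -1] (multipliers 1, 4), so the columns span a one-dimensional space.
C ≠ 0, hence rank(C) = 1.
rank(C) = 1 < n = 2, so the pair (A, B) is not completely controllable.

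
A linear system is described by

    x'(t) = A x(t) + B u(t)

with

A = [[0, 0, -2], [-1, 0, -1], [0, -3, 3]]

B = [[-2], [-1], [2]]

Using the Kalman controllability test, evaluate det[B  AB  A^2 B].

4

AB = [[-4], [0], [9]]
A^2B = [[-18], [-5], [27]]
Controllability matrix C = [B  AB  A^2B] = [[-2, -4, -18], [-1, 0, -5], [2, 9, 27]]
Expanding along the first row, det(C) = (-2)·(0·27 - (-5)·9) - (-4)·((-1)·27 - (-5)·2) + (-18)·((-1)·9 - 0·2) = (-2)·45 - (-4)·(-17) + (-18)·(-9) = 4
Since det(C) ≠ 0, rank(C) = 3 and the system is completely controllable.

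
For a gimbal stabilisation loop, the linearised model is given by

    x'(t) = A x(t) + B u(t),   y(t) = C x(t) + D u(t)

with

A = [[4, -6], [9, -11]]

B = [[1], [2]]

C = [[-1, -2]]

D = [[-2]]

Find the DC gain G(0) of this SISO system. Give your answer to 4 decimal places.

-2.1000

G(0) = C(-A)^{-1}B + D = -C A^{-1} B + D.
det A = 10, so A^{-1} = (1/10)·adj(A) = [[-11/10, 3/5], [-9/10, 2/5]]
A^{-1} B = [1/10, -1/10]^T
C A^{-1} B = 1/10
G(0) = D - C A^{-1} B = -2 - (1/10) = -21/10 ≈ -2.1000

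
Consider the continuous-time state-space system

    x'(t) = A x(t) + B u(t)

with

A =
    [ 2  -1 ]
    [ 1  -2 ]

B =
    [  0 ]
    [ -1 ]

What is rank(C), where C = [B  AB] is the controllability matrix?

2

AB = [[1], [2]]
Controllability matrix C = [B  AB] = [[0, 1], [-1, 2]]
det(C) = 0·2 - 1·(-1) = 0 - (-1) = 1 ≠ 0, so rank(C) = 2.
rank(C) = 2 = n, so the pair (A, B) is completely controllable.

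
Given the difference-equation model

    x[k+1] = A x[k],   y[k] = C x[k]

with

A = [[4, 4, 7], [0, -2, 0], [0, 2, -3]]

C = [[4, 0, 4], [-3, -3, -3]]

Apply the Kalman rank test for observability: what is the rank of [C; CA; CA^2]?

CA = [[16, 24, 16], [-12, -12, -12]]
CA^2 = [[64, 48, 64], [-48, -48, -48]]
Observability matrix O = [C; CA; CA^2] = [[4, 0, 4], [-3, -3, -3], [16, 24, 16], [-12, -12, -12], [64, 48, 64], [-48, -48, -48]]
The columns c1, c2, c3 of O are linearly dependent: -c1 + c3 = 0 (check each entry), so rank(O) ≤ 2.
The 2×2 minor from rows 1, 2, columns 1, 2 is 4·(-3) - 0·(-3) = -12 - 0 = -12 ≠ 0, so rank(O) = 2.
rank(O) = 2 < n = 3, so the pair (A, C) is not completely observable.

2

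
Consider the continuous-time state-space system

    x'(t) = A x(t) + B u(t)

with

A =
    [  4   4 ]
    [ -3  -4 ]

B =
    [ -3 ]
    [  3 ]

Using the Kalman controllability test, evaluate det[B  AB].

AB = [[0], [-3]]
Controllability matrix C = [B  AB] = [[-3, 0], [3, -3]]
det(C) = (-3)·(-3) - 0·3 = 9 - 0 = 9
Since det(C) ≠ 0, rank(C) = 2 and the system is completely controllable.

9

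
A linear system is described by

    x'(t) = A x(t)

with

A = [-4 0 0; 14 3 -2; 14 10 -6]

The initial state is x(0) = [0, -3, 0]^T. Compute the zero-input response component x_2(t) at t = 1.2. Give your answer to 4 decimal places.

-3.4293

det(sI - A) = s^3 - (tr A)s^2 + (M11 + M22 + M33)s - det A, where Mii is the 2×2 principal minor of A obtained by deleting row i and column i.
tr A = (-4) + 3 + (-6) = -7; M11 = 3·(-6) - (-2)·10 = -18 - (-20) = 2; M22 = (-4)·(-6) - 0·14 = 24 - 0 = 24; M33 = (-4)·3 - 0·14 = -12 - 0 = -12; sum of minors = 14.
det A = (-4)·(3·(-6) - (-2)·10) - 0·(14·(-6) - (-2)·14) + 0·(14·10 - 3·14) = (-4)·2 - 0·(-56) + 0·98 = -8.
So p(s) = det(sI - A) = s^3 + 7s^2 + 14s + 8.
Rational-root test: any integer root divides 8. Testing small divisors, s = -1 works: p(-1) = -1 + 7 + (-14) + 8 = 0, so (s + 1) is a factor.
Dividing, p(s) = (s + 1)(s^2 + 6s + 8).
Factor s^2 + 6s + 8: two numbers with sum -6 and product 8 are -2 and -4, so s^2 + 6s + 8 = (s + 2)(s + 4).
Hence p(s) = (s + 1) (s + 2) (s + 4), with roots -4, -2, -1.
The eigenvalues -4, -2, -1 are distinct and real, so A is diagonalisable and x(t) = e^{At} x(0) = V diag(e^{λ_i t}) V^{-1} x(0), where the columns of V are the eigenvectors.
λ = -4: A - (-4)I = [[0, 0, 0], [14, 7, -2], [14, 10, -2]]. v must be orthogonal to every row; (row 2) × (row 3) = [6, 0, 42], so take v_1 = [1, 0, 7]^T.
λ = -2: A - (-2)I = [[-2, 0, 0], [14, 5, -2], [14, 10, -4]]. v must be orthogonal to every row; (row 1) × (row 2) = [0, -4, -10], so take v_2 = [0, 2, 5]^T.
λ = -1: A - (-1)I = [[-3, 0, 0], [14, 4, -2], [14, 10, -5]]. v must be orthogonal to every row; (row 1) × (row 2) = [0, -6, -12], so take v_3 = [0, 1, 2]^T.
V = [v_1 v_2 v_3] = [[1, 0, 0], [0, 2, 1], [7, 5, 2]] has det V = -1, so V^{-1} = adj(V)/det V = [[1, 0, 0], [-7, -2, 1], [14, 5, -2]].
Modal coordinates z(0) = V^{-1} x(0): 1·0 + 0·(-3) + 0·0 = 0; (-7)·0 + (-2)·(-3) + 1·0 = 6; 14·0 + 5·(-3) + (-2)·0 = -15; so z(0) = [0, 6, -15]^T.
x_2(t) = Σ_i (v_i)_2 · z_i(0) · e^{λ_i t} (row 2 of V times the modal terms).
x_2(1.2) = 0·0·e^{-4·1.2} + 2·6·e^{-2·1.2} + 1·(-15)·e^{-1·1.2} = 0·0.008230 + 12·0.090718 + (-15)·0.301194 = -3.4293.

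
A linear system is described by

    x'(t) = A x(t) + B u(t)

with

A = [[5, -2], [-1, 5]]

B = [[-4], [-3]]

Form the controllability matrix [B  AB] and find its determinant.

AB = [[-14], [-11]]
Controllability matrix C = [B  AB] = [[-4, -14], [-3, -11]]
det(C) = (-4)·(-11) - (-14)·(-3) = 44 - 42 = 2
Since det(C) ≠ 0, rank(C) = 2 and the system is completely controllable.

2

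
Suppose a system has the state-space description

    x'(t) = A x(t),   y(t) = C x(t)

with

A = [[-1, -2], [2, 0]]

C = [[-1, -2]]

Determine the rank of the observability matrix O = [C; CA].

CA = [[-3, 2]]
Observability matrix O = [C; CA] = [[-1, -2], [-3, 2]]
det(O) = (-1)·2 - (-2)·(-3) = -2 - 6 = -8 ≠ 0, so rank(O) = 2.
rank(O) = 2 = n, so the pair (A, C) is completely observable.

2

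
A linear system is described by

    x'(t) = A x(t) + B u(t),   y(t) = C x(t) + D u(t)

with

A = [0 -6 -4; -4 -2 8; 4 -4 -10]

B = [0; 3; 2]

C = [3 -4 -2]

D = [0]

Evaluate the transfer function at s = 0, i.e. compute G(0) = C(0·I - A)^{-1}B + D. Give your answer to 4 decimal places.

G(0) = C(-A)^{-1}B + D = -C A^{-1} B + D.
det A = -48, so A^{-1} = (1/-48)·adj(A) = [[-13/12, 11/12, 7/6], [1/6, -1/3, -1/3], [-1/2, 1/2, 1/2]]
A^{-1} B = [61/12, -5/3, 5/2]^T
C A^{-1} B = 203/12
G(0) = D - C A^{-1} B = 0 - (203/12) = -203/12 ≈ -16.9167

-16.9167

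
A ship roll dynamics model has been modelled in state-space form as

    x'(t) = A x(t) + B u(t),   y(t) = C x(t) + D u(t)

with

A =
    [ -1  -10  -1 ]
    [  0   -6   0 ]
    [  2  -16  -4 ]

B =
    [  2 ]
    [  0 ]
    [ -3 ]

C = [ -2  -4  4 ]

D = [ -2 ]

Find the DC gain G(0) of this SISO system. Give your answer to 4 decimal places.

G(0) = C(-A)^{-1}B + D = -C A^{-1} B + D.
det A = -36, so A^{-1} = (1/-36)·adj(A) = [[-2/3, 2/3, 1/6], [0, -1/6, 0], [-1/3, 1, -1/6]]
A^{-1} B = [-11/6, 0, -1/6]^T
C A^{-1} B = 3
G(0) = D - C A^{-1} B = -2 - (3) = -5

-5.0000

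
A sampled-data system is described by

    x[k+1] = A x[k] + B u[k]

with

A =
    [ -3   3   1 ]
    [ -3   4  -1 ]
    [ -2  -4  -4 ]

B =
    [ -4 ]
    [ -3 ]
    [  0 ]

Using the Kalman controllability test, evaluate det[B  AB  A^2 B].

AB = [[3], [0], [20]]
A^2B = [[11], [-29], [-86]]
Controllability matrix C = [B  AB  A^2B] = [[-4, 3, 11], [-3, 0, -29], [0, 20, -86]]
Expanding along the first row, det(C) = (-4)·(0·(-86) - (-29)·20) - 3·((-3)·(-86) - (-29)·0) + 11·((-3)·20 - 0·0) = (-4)·580 - 3·258 + 11·(-60) = -3754
Since det(C) ≠ 0, rank(C) = 3 and the system is completely controllable.

-3754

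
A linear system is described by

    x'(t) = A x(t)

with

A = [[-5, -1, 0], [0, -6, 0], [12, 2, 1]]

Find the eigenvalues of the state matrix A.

det(sI - A) = s^3 - (tr A)s^2 + (M11 + M22 + M33)s - det A, where Mii is the 2×2 principal minor of A obtained by deleting row i and column i.
tr A = (-5) + (-6) + 1 = -10; M11 = (-6)·1 - 0·2 = -6 - 0 = -6; M22 = (-5)·1 - 0·12 = -5 - 0 = -5; M33 = (-5)·(-6) - (-1)·0 = 30 - 0 = 30; sum of minors = 19.
det A = (-5)·((-6)·1 - 0·2) - (-1)·(0·1 - 0·12) + 0·(0·2 - (-6)·12) = (-5)·(-6) - (-1)·0 + 0·72 = 30.
So p(s) = det(sI - A) = s^3 + 10s^2 + 19s - 30.
Rational-root test: any integer root divides -30. Testing small divisors, s = 1 works: p(1) = 1 + 10 + 19 + (-30) = 0, so (s - 1) is a factor.
Dividing, p(s) = (s - 1)(s^2 + 11s + 30).
Factor s^2 + 11s + 30: two numbers with sum -11 and product 30 are -5 and -6, so s^2 + 11s + 30 = (s + 5)(s + 6).
Hence p(s) = (s - 1) (s + 5) (s + 6), with roots -6, -5, 1.
At least one eigenvalue has non-negative real part, so the system is not asymptotically stable.

-6, -5, 1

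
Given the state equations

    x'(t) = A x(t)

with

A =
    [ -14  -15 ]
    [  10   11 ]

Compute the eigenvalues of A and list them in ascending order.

-4, 1

det(sI - A) = s^2 - (tr A)s + det A, with tr A = (-14) + 11 = -3 and det A = (-14)·11 - (-15)·10 = -154 - (-150) = -4.
So p(s) = det(sI - A) = s^2 + 3s - 4.
Factor s^2 + 3s - 4: two numbers with sum -3 and product -4 are 1 and -4, so s^2 + 3s - 4 = (s - 1)(s + 4).
Hence p(s) = (s - 1) (s + 4), with roots -4, 1.
At least one eigenvalue has non-negative real part, so the system is not asymptotically stable.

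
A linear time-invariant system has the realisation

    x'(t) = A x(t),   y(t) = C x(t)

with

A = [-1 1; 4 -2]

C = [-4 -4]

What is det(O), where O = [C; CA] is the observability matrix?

-64

CA = [[-12, 4]]
Observability matrix O = [C; CA] = [[-4, -4], [-12, 4]]
det(O) = (-4)·4 - (-4)·(-12) = -16 - 48 = -64
Since det(O) ≠ 0, rank(O) = 2 and the system is completely observable.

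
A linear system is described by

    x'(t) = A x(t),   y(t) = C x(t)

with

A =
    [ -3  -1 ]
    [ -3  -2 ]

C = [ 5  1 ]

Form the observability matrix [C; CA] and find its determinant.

CA = [[-18, -7]]
Observability matrix O = [C; CA] = [[5, 1], [-18, -7]]
det(O) = 5·(-7) - 1·(-18) = -35 - (-18) = -17
Since det(O) ≠ 0, rank(O) = 2 and the system is completely observable.

-17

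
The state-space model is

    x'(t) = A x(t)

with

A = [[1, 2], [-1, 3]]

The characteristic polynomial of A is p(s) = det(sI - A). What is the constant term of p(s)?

5

For a 2×2 matrix, det(sI - A) = s^2 - (tr A)s + det A.
tr A = 4, det A = 5.
So p(s) = s^2 - 4s + 5.
The constant term is 5.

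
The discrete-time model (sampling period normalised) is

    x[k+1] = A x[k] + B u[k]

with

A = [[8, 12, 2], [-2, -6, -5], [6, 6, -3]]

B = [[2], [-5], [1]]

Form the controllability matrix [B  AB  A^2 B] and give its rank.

2

AB = [[-42], [21], [-21]]
A^2B = [[-126], [63], [-63]]
Controllability matrix C = [B  AB  A^2B] = [[2, -42, -126], [-5, 21, 63], [1, -21, -63]]
The rows r1, r2, r3 of C are linearly dependent: -r1 + 2·r3 = 0 (check each entry), so rank(C) ≤ 2.
The 2×2 minor from rows 1, 2, columns 1, 2 is 2·21 - (-42)·(-5) = 42 - 210 = -168 ≠ 0, so rank(C) = 2.
rank(C) = 2 < n = 3, so the pair (A, B) is not completely controllable.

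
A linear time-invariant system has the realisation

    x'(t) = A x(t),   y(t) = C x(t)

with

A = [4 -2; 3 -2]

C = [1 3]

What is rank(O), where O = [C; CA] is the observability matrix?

2

CA = [[13, -8]]
Observability matrix O = [C; CA] = [[1, 3], [13, -8]]
det(O) = 1·(-8) - 3·13 = -8 - 39 = -47 ≠ 0, so rank(O) = 2.
rank(O) = 2 = n, so the pair (A, C) is completely observable.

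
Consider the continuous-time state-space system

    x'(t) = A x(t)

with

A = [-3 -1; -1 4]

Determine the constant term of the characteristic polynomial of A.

For a 2×2 matrix, det(sI - A) = s^2 - (tr A)s + det A.
tr A = 1, det A = -13.
So p(s) = s^2 - s - 13.
The constant term is -13.

-13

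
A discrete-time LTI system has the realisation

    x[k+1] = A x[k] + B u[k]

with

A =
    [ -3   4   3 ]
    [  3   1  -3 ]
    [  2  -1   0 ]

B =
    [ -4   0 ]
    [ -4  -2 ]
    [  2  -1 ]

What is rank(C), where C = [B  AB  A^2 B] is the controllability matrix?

AB = [[2, -11], [-22, 1], [-4, 2]]
A^2B = [[-106, 43], [-4, -38], [26, -23]]
Controllability matrix C = [B  AB  A^2B] = [[-4, 0, 2, -11, -106, 43], [-4, -2, -22, 1, -4, -38], [2, -1, -4, 2, 26, -23]]
Take the 3×3 submatrix of C formed by columns 1, 2, 3: [[-4, 0, 2], [-4, -2, -22], [2, -1, -4]]. Its determinant is (-4)·((-2)·(-4) - (-22)·(-1)) - 0·((-4)·(-4) - (-22)·2) + 2·((-4)·(-1) - (-2)·2) = (-4)·(-14) - 0·60 + 2·8 = 72 ≠ 0.
So rank(C) ≥ 3; since C has 3 rows, rank(C) = 3.
rank(C) = 3 = n, so the pair (A, B) is completely controllable.

3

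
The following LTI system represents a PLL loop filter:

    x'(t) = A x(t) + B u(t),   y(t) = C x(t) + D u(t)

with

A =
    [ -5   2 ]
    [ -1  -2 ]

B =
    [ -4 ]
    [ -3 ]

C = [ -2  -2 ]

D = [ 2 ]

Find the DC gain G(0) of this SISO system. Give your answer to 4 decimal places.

G(0) = C(-A)^{-1}B + D = -C A^{-1} B + D.
det A = 12, so A^{-1} = (1/12)·adj(A) = [[-1/6, -1/6], [1/12, -5/12]]
A^{-1} B = [7/6, 11/12]^T
C A^{-1} B = -25/6
G(0) = D - C A^{-1} B = 2 - (-25/6) = 37/6 ≈ 6.1667

6.1667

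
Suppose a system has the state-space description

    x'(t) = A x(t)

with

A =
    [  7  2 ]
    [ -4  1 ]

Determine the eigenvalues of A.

det(sI - A) = s^2 - (tr A)s + det A, with tr A = 7 + 1 = 8 and det A = 7·1 - 2·(-4) = 7 - (-8) = 15.
So p(s) = det(sI - A) = s^2 - 8s + 15.
Factor s^2 - 8s + 15: two numbers with sum 8 and product 15 are 5 and 3, so s^2 - 8s + 15 = (s - 5)(s - 3).
Hence p(s) = (s - 5) (s - 3), with roots 3, 5.
At least one eigenvalue has non-negative real part, so the system is not asymptotically stable.

3, 5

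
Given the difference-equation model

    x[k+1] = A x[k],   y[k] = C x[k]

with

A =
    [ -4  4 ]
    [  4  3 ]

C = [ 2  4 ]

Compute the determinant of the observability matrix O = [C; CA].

CA = [[8, 20]]
Observability matrix O = [C; CA] = [[2, 4], [8, 20]]
det(O) = 2·20 - 4·8 = 40 - 32 = 8
Since det(O) ≠ 0, rank(O) = 2 and the system is completely observable.

8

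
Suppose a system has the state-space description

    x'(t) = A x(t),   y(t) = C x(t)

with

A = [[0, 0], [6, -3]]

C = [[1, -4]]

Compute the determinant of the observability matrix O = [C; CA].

-84

CA = [[-24, 12]]
Observability matrix O = [C; CA] = [[1, -4], [-24, 12]]
det(O) = 1·12 - (-4)·(-24) = 12 - 96 = -84
Since det(O) ≠ 0, rank(O) = 2 and the system is completely observable.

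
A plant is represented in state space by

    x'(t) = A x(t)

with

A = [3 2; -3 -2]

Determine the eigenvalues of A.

det(sI - A) = s^2 - (tr A)s + det A, with tr A = 3 + (-2) = 1 and det A = 3·(-2) - 2·(-3) = -6 - (-6) = 0.
So p(s) = det(sI - A) = s^2 - s.
Factor s^2 - s: two numbers with sum 1 and product 0 are 1 and 0, so s^2 - s = s(s - 1).
Hence p(s) = s (s - 1), with roots 0, 1.
At least one eigenvalue has non-negative real part, so the system is not asymptotically stable.

0, 1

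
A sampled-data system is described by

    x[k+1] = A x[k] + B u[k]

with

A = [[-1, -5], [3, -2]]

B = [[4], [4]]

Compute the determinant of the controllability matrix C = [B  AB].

AB = [[-24], [4]]
Controllability matrix C = [B  AB] = [[4, -24], [4, 4]]
det(C) = 4·4 - (-24)·4 = 16 - (-96) = 112
Since det(C) ≠ 0, rank(C) = 2 and the system is completely controllable.

112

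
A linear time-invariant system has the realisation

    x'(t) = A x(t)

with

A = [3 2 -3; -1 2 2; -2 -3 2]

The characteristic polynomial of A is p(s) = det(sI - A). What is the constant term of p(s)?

-5

Expand det(sI - A) for the 3×3 matrix.
p(s) = s^3 - 7s^2 + 18s - 5.
(Check: constant term = det(-A) = (-1)^3 det A = -5; coefficient of s^2 = -tr A = -7.)
The constant term is -5.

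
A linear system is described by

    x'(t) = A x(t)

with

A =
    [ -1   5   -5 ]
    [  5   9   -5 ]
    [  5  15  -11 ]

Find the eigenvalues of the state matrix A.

det(sI - A) = s^3 - (tr A)s^2 + (M11 + M22 + M33)s - det A, where Mii is the 2×2 principal minor of A obtained by deleting row i and column i.
tr A = (-1) + 9 + (-11) = -3; M11 = 9·(-11) - (-5)·15 = -99 - (-75) = -24; M22 = (-1)·(-11) - (-5)·5 = 11 - (-25) = 36; M33 = (-1)·9 - 5·5 = -9 - 25 = -34; sum of minors = -22.
det A = (-1)·(9·(-11) - (-5)·15) - 5·(5·(-11) - (-5)·5) + (-5)·(5·15 - 9·5) = (-1)·(-24) - 5·(-30) + (-5)·30 = 24.
So p(s) = det(sI - A) = s^3 + 3s^2 - 22s - 24.
Rational-root test: any integer root divides -24. Testing small divisors, s = -1 works: p(-1) = -1 + 3 + 22 + (-24) = 0, so (s + 1) is a factor.
Dividing, p(s) = (s + 1)(s^2 + 2s - 24).
Factor s^2 + 2s - 24: two numbers with sum -2 and product -24 are 4 and -6, so s^2 + 2s - 24 = (s - 4)(s + 6).
Hence p(s) = (s - 4) (s + 1) (s + 6), with roots -6, -1, 4.
At least one eigenvalue has non-negative real part, so the system is not asymptotically stable.

-6, -1, 4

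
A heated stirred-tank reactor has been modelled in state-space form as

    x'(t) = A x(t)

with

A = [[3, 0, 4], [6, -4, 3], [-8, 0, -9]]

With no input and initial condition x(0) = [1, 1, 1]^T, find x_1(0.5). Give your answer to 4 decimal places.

1.6554

det(sI - A) = s^3 - (tr A)s^2 + (M11 + M22 + M33)s - det A, where Mii is the 2×2 principal minor of A obtained by deleting row i and column i.
tr A = 3 + (-4) + (-9) = -10; M11 = (-4)·(-9) - 3·0 = 36 - 0 = 36; M22 = 3·(-9) - 4·(-8) = -27 - (-32) = 5; M33 = 3·(-4) - 0·6 = -12 - 0 = -12; sum of minors = 29.
det A = 3·((-4)·(-9) - 3·0) - 0·(6·(-9) - 3·(-8)) + 4·(6·0 - (-4)·(-8)) = 3·36 - 0·(-30) + 4·(-32) = -20.
So p(s) = det(sI - A) = s^3 + 10s^2 + 29s + 20.
Rational-root test: any integer root divides 20. Testing small divisors, s = -1 works: p(-1) = -1 + 10 + (-29) + 20 = 0, so (s + 1) is a factor.
Dividing, p(s) = (s + 1)(s^2 + 9s + 20).
Factor s^2 + 9s + 20: two numbers with sum -9 and product 20 are -4 and -5, so s^2 + 9s + 20 = (s + 4)(s + 5).
Hence p(s) = (s + 1) (s + 4) (s + 5), with roots -5, -4, -1.
The eigenvalues -5, -4, -1 are distinct and real, so A is diagonalisable and x(t) = e^{At} x(0) = V diag(e^{λ_i t}) V^{-1} x(0), where the columns of V are the eigenvectors.
λ = -5: A - (-5)I = [[8, 0, 4], [6, 1, 3], [-8, 0, -4]]. v must be orthogonal to every row; (row 1) × (row 2) = [-4, 0, 8], so take v_1 = [-1, 0, 2]^T.
λ = -4: A - (-4)I = [[7, 0, 4], [6, 0, 3], [-8, 0, -5]]. v must be orthogonal to every row; (row 1) × (row 2) = [0, 3, 0], so take v_2 = [0, 1, 0]^T.
λ = -1: A - (-1)I = [[4, 0, 4], [6, -3, 3], [-8, 0, -8]]. v must be orthogonal to every row; (row 1) × (row 2) = [12, 12, -12], so take v_3 = [-1, -1, 1]^T.
V = [v_1 v_2 v_3] = [[-1, 0, -1], [0, 1, -1], [2, 0, 1]] has det V = 1, so V^{-1} = adj(V)/det V = [[1, 0, 1], [-2, 1, -1], [-2, 0, -1]].
Modal coordinates z(0) = V^{-1} x(0): 1·1 + 0·1 + 1·1 = 2; (-2)·1 + 1·1 + (-1)·1 = -2; (-2)·1 + 0·1 + (-1)·1 = -3; so z(0) = [2, -2, -3]^T.
x_1(t) = Σ_i (v_i)_1 · z_i(0) · e^{λ_i t} (row 1 of V times the modal terms).
x_1(0.5) = (-1)·2·e^{-5·0.5} + 0·(-2)·e^{-4·0.5} + (-1)·(-3)·e^{-1·0.5} = (-2)·0.082085 + 0·0.135335 + 3·0.606531 = 1.6554.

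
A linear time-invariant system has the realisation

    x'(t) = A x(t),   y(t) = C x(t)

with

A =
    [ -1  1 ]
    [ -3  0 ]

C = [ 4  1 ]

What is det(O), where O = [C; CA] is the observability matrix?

CA = [[-7, 4]]
Observability matrix O = [C; CA] = [[4, 1], [-7, 4]]
det(O) = 4·4 - 1·(-7) = 16 - (-7) = 23
Since det(O) ≠ 0, rank(O) = 2 and the system is completely observable.

23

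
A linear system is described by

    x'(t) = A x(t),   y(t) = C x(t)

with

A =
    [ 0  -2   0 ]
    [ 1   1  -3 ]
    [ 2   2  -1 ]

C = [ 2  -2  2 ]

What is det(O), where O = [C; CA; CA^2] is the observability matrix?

-32

CA = [[2, -2, 4]]
CA^2 = [[6, 2, 2]]
Observability matrix O = [C; CA; CA^2] = [[2, -2, 2], [2, -2, 4], [6, 2, 2]]
Expanding along the first row, det(O) = 2·((-2)·2 - 4·2) - (-2)·(2·2 - 4·6) + 2·(2·2 - (-2)·6) = 2·(-12) - (-2)·(-20) + 2·16 = -32
Since det(O) ≠ 0, rank(O) = 3 and the system is completely observable.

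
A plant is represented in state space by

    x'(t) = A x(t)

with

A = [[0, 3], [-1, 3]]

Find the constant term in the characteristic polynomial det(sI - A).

For a 2×2 matrix, det(sI - A) = s^2 - (tr A)s + det A.
tr A = 3, det A = 3.
So p(s) = s^2 - 3s + 3.
The constant term is 3.

3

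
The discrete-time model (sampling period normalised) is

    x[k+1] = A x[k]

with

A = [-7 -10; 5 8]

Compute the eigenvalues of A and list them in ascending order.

det(zI - A) = z^2 - (tr A)z + det A, with tr A = (-7) + 8 = 1 and det A = (-7)·8 - (-10)·5 = -56 - (-50) = -6.
So p(z) = det(zI - A) = z^2 - z - 6.
Factor z^2 - z - 6: two numbers with sum 1 and product -6 are 3 and -2, so z^2 - z - 6 = (z - 3)(z + 2).
Hence p(z) = (z - 3) (z + 2), with roots -2, 3.

-2, 3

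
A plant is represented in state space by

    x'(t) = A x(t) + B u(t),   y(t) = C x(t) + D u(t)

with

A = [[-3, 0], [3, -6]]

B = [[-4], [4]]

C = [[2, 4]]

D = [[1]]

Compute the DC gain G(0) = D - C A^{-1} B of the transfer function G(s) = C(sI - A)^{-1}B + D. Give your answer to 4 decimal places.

G(0) = C(-A)^{-1}B + D = -C A^{-1} B + D.
det A = 18, so A^{-1} = (1/18)·adj(A) = [[-1/3, 0], [-1/6, -1/6]]
A^{-1} B = [4/3, 0]^T
C A^{-1} B = 8/3
G(0) = D - C A^{-1} B = 1 - (8/3) = -5/3 ≈ -1.6667

-1.6667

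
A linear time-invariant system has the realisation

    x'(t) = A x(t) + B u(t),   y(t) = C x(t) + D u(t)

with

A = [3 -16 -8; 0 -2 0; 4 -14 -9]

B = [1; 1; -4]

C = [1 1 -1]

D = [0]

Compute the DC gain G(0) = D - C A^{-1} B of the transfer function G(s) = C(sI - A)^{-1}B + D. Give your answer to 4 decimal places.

G(0) = C(-A)^{-1}B + D = -C A^{-1} B + D.
det A = -10, so A^{-1} = (1/-10)·adj(A) = [[-9/5, 16/5, 8/5], [0, -1/2, 0], [-4/5, 11/5, 3/5]]
A^{-1} B = [-5, -1/2, -1]^T
C A^{-1} B = -9/2
G(0) = D - C A^{-1} B = 0 - (-9/2) = 9/2 ≈ 4.5000

4.5000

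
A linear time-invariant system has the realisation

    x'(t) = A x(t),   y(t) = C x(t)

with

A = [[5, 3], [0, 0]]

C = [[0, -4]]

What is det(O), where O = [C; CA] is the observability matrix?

0

CA = [[0, 0]]
Observability matrix O = [C; CA] = [[0, -4], [0, 0]]
det(O) = 0·0 - (-4)·0 = 0 - 0 = 0
Since det(O) = 0, rank(O) < 2 and the system is not completely observable.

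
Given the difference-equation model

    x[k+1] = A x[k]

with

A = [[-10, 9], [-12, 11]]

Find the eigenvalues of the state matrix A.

det(zI - A) = z^2 - (tr A)z + det A, with tr A = (-10) + 11 = 1 and det A = (-10)·11 - 9·(-12) = -110 - (-108) = -2.
So p(z) = det(zI - A) = z^2 - z - 2.
Factor z^2 - z - 2: two numbers with sum 1 and product -2 are 2 and -1, so z^2 - z - 2 = (z - 2)(z + 1).
Hence p(z) = (z - 2) (z + 1), with roots -1, 2.

-1, 2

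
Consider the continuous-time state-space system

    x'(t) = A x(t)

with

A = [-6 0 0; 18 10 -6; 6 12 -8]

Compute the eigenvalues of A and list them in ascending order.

-6, -2, 4

det(sI - A) = s^3 - (tr A)s^2 + (M11 + M22 + M33)s - det A, where Mii is the 2×2 principal minor of A obtained by deleting row i and column i.
tr A = (-6) + 10 + (-8) = -4; M11 = 10·(-8) - (-6)·12 = -80 - (-72) = -8; M22 = (-6)·(-8) - 0·6 = 48 - 0 = 48; M33 = (-6)·10 - 0·18 = -60 - 0 = -60; sum of minors = -20.
det A = (-6)·(10·(-8) - (-6)·12) - 0·(18·(-8) - (-6)·6) + 0·(18·12 - 10·6) = (-6)·(-8) - 0·(-108) + 0·156 = 48.
So p(s) = det(sI - A) = s^3 + 4s^2 - 20s - 48.
Rational-root test: any integer root divides -48. Testing small divisors, s = -2 works: p(-2) = -8 + 16 + 40 + (-48) = 0, so (s + 2) is a factor.
Dividing, p(s) = (s + 2)(s^2 + 2s - 24).
Factor s^2 + 2s - 24: two numbers with sum -2 and product -24 are 4 and -6, so s^2 + 2s - 24 = (s - 4)(s + 6).
Hence p(s) = (s - 4) (s + 2) (s + 6), with roots -6, -2, 4.
At least one eigenvalue has non-negative real part, so the system is not asymptotically stable.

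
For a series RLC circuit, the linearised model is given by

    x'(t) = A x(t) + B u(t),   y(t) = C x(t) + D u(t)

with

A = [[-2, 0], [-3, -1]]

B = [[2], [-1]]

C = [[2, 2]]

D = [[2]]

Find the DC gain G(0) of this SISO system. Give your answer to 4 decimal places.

-4.0000

G(0) = C(-A)^{-1}B + D = -C A^{-1} B + D.
det A = 2, so A^{-1} = (1/2)·adj(A) = [[-1/2, 0], [3/2, -1]]
A^{-1} B = [-1, 4]^T
C A^{-1} B = 6
G(0) = D - C A^{-1} B = 2 - (6) = -4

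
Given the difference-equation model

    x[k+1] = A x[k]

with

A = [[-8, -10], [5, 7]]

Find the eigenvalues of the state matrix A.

-3, 2

det(zI - A) = z^2 - (tr A)z + det A, with tr A = (-8) + 7 = -1 and det A = (-8)·7 - (-10)·5 = -56 - (-50) = -6.
So p(z) = det(zI - A) = z^2 + z - 6.
Factor z^2 + z - 6: two numbers with sum -1 and product -6 are 2 and -3, so z^2 + z - 6 = (z - 2)(z + 3).
Hence p(z) = (z - 2) (z + 3), with roots -3, 2.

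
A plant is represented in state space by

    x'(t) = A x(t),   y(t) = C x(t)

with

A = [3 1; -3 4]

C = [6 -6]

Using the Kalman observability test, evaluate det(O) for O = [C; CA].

108

CA = [[36, -18]]
Observability matrix O = [C; CA] = [[6, -6], [36, -18]]
det(O) = 6·(-18) - (-6)·36 = -108 - (-216) = 108
Since det(O) ≠ 0, rank(O) = 2 and the system is completely observable.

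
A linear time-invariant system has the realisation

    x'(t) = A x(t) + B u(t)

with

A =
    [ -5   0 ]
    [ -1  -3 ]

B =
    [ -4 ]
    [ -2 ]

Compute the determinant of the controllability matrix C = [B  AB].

0

AB = [[20], [10]]
Controllability matrix C = [B  AB] = [[-4, 20], [-2, 10]]
det(C) = (-4)·10 - 20·(-2) = -40 - (-40) = 0
Since det(C) = 0, rank(C) < 2 and the system is not completely controllable.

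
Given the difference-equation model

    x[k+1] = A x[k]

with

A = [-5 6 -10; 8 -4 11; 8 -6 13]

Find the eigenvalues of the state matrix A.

-1, 2, 3

det(zI - A) = z^3 - (tr A)z^2 + (M11 + M22 + M33)z - det A, where Mii is the 2×2 principal minor of A obtained by deleting row i and column i.
tr A = (-5) + (-4) + 13 = 4; M11 = (-4)·13 - 11·(-6) = -52 - (-66) = 14; M22 = (-5)·13 - (-10)·8 = -65 - (-80) = 15; M33 = (-5)·(-4) - 6·8 = 20 - 48 = -28; sum of minors = 1.
det A = (-5)·((-4)·13 - 11·(-6)) - 6·(8·13 - 11·8) + (-10)·(8·(-6) - (-4)·8) = (-5)·14 - 6·16 + (-10)·(-16) = -6.
So p(z) = det(zI - A) = z^3 - 4z^2 + z + 6.
Rational-root test: any integer root divides 6. Testing small divisors, z = -1 works: p(-1) = -1 + (-4) + (-1) + 6 = 0, so (z + 1) is a factor.
Dividing, p(z) = (z + 1)(z^2 - 5z + 6).
Factor z^2 - 5z + 6: two numbers with sum 5 and product 6 are 3 and 2, so z^2 - 5z + 6 = (z - 3)(z - 2).
Hence p(z) = (z - 3) (z - 2) (z + 1), with roots -1, 2, 3.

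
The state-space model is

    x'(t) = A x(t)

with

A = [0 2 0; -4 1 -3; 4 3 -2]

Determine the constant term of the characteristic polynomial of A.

Expand det(sI - A) for the 3×3 matrix.
p(s) = s^3 + s^2 + 15s + 40.
(Check: constant term = det(-A) = (-1)^3 det A = 40; coefficient of s^2 = -tr A = 1.)
The constant term is 40.

40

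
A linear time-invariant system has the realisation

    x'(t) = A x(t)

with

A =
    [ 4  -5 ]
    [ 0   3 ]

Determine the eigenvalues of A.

det(sI - A) = s^2 - (tr A)s + det A, with tr A = 4 + 3 = 7 and det A = 4·3 - (-5)·0 = 12 - 0 = 12.
So p(s) = det(sI - A) = s^2 - 7s + 12.
Factor s^2 - 7s + 12: two numbers with sum 7 and product 12 are 4 and 3, so s^2 - 7s + 12 = (s - 4)(s - 3).
Hence p(s) = (s - 4) (s - 3), with roots 3, 4.
At least one eigenvalue has non-negative real part, so the system is not asymptotically stable.

3, 4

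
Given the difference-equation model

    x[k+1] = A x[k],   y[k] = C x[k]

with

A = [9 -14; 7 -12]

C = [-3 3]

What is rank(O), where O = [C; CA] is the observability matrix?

1

CA = [[-6, 6]]
Observability matrix O = [C; CA] = [[-3, 3], [-6, 6]]
Every row of O is a scalar multiple of row 1 = [-3, 3] (multipliers 1, 2), so the rows span a one-dimensional space.
O ≠ 0, hence rank(O) = 1.
rank(O) = 1 < n = 2, so the pair (A, C) is not completely observable.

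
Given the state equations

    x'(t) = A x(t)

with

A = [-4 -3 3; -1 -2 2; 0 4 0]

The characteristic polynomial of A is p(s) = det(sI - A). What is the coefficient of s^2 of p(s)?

6

Expand det(sI - A) for the 3×3 matrix.
p(s) = s^3 + 6s^2 - 3s - 20.
(Check: constant term = det(-A) = (-1)^3 det A = -20; coefficient of s^2 = -tr A = 6.)
The coefficient of s^2 is 6.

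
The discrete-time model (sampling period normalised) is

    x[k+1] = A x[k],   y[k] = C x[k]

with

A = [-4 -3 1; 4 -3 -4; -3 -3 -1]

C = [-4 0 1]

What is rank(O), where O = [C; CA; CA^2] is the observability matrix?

3

CA = [[13, 9, -5]]
CA^2 = [[-1, -51, -18]]
Observability matrix O = [C; CA; CA^2] = [[-4, 0, 1], [13, 9, -5], [-1, -51, -18]]
det(O) = (-4)·(9·(-18) - (-5)·(-51)) - 0·(13·(-18) - (-5)·(-1)) + 1·(13·(-51) - 9·(-1)) = (-4)·(-417) - 0·(-239) + 1·(-654) = 1014 ≠ 0, so rank(O) = 3.
rank(O) = 3 = n, so the pair (A, C) is completely observable.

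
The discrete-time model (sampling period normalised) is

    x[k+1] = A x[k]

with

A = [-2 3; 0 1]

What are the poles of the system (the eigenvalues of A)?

det(zI - A) = z^2 - (tr A)z + det A, with tr A = (-2) + 1 = -1 and det A = (-2)·1 - 3·0 = -2 - 0 = -2.
So p(z) = det(zI - A) = z^2 + z - 2.
Factor z^2 + z - 2: two numbers with sum -1 and product -2 are 1 and -2, so z^2 + z - 2 = (z - 1)(z + 2).
Hence p(z) = (z - 1) (z + 2), with roots -2, 1.

-2, 1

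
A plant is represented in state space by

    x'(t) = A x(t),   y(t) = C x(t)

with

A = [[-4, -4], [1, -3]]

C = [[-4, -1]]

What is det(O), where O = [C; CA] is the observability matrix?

CA = [[15, 19]]
Observability matrix O = [C; CA] = [[-4, -1], [15, 19]]
det(O) = (-4)·19 - (-1)·15 = -76 - (-15) = -61
Since det(O) ≠ 0, rank(O) = 2 and the system is completely observable.

-61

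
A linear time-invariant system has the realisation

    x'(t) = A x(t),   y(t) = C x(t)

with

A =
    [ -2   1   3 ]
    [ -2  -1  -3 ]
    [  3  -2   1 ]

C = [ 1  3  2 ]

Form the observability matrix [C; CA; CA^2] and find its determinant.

0

CA = [[-2, -6, -4]]
CA^2 = [[4, 12, 8]]
Observability matrix O = [C; CA; CA^2] = [[1, 3, 2], [-2, -6, -4], [4, 12, 8]]
Expanding along the first row, det(O) = 1·((-6)·8 - (-4)·12) - 3·((-2)·8 - (-4)·4) + 2·((-2)·12 - (-6)·4) = 1·0 - 3·0 + 2·0 = 0
Since det(O) = 0, rank(O) < 3 and the system is not completely observable.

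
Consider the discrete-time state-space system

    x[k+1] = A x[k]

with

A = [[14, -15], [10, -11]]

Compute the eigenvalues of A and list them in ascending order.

-1, 4

det(zI - A) = z^2 - (tr A)z + det A, with tr A = 14 + (-11) = 3 and det A = 14·(-11) - (-15)·10 = -154 - (-150) = -4.
So p(z) = det(zI - A) = z^2 - 3z - 4.
Factor z^2 - 3z - 4: two numbers with sum 3 and product -4 are 4 and -1, so z^2 - 3z - 4 = (z - 4)(z + 1).
Hence p(z) = (z - 4) (z + 1), with roots -1, 4.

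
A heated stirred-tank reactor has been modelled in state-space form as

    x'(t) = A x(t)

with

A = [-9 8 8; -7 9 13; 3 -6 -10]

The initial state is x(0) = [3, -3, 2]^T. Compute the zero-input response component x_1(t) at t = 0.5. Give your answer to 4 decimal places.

det(sI - A) = s^3 - (tr A)s^2 + (M11 + M22 + M33)s - det A, where Mii is the 2×2 principal minor of A obtained by deleting row i and column i.
tr A = (-9) + 9 + (-10) = -10; M11 = 9·(-10) - 13·(-6) = -90 - (-78) = -12; M22 = (-9)·(-10) - 8·3 = 90 - 24 = 66; M33 = (-9)·9 - 8·(-7) = -81 - (-56) = -25; sum of minors = 29.
det A = (-9)·(9·(-10) - 13·(-6)) - 8·((-7)·(-10) - 13·3) + 8·((-7)·(-6) - 9·3) = (-9)·(-12) - 8·31 + 8·15 = -20.
So p(s) = det(sI - A) = s^3 + 10s^2 + 29s + 20.
Rational-root test: any integer root divides 20. Testing small divisors, s = -1 works: p(-1) = -1 + 10 + (-29) + 20 = 0, so (s + 1) is a factor.
Dividing, p(s) = (s + 1)(s^2 + 9s + 20).
Factor s^2 + 9s + 20: two numbers with sum -9 and product 20 are -4 and -5, so s^2 + 9s + 20 = (s + 4)(s + 5).
Hence p(s) = (s + 1) (s + 4) (s + 5), with roots -5, -4, -1.
The eigenvalues -5, -4, -1 are distinct and real, so A is diagonalisable and x(t) = e^{At} x(0) = V diag(e^{λ_i t}) V^{-1} x(0), where the columns of V are the eigenvectors.
λ = -5: A - (-5)I = [[-4, 8, 8], [-7, 14, 13], [3, -6, -5]]. v must be orthogonal to every row; (row 1) × (row 2) = [-8, -4, 0], so take v_1 = [2, 1, 0]^T.
λ = -4: A - (-4)I = [[-5, 8, 8], [-7, 13, 13], [3, -6, -6]]. v must be orthogonal to every row; (row 1) × (row 2) = [0, 9, -9], so take v_2 = [0, -1, 1]^T.
λ = -1: A - (-1)I = [[-8, 8, 8], [-7, 10, 13], [3, -6, -9]]. v must be orthogonal to every row; (row 1) × (row 2) = [24, 48, -24], so take v_3 = [1, 2, -1]^T.
V = [v_1 v_2 v_3] = [[2, 0, 1], [1, -1, 2], [0, 1, -1]] has det V = -1, so V^{-1} = adj(V)/det V = [[1, -1, -1], [-1, 2, 3], [-1, 2, 2]].
Modal coordinates z(0) = V^{-1} x(0): 1·3 + (-1)·(-3) + (-1)·2 = 4; (-1)·3 + 2·(-3) + 3·2 = -3; (-1)·3 + 2·(-3) + 2·2 = -5; so z(0) = [4, -3, -5]^T.
x_1(t) = Σ_i (v_i)_1 · z_i(0) · e^{λ_i t} (row 1 of V times the modal terms).
x_1(0.5) = 2·4·e^{-5·0.5} + 0·(-3)·e^{-4·0.5} + 1·(-5)·e^{-1·0.5} = 8·0.082085 + 0·0.135335 + (-5)·0.606531 = -2.3760.

-2.3760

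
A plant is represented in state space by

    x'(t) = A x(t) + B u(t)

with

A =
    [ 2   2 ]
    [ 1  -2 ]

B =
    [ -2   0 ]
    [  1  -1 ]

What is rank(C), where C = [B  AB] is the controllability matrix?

2

AB = [[-2, -2], [-4, 2]]
Controllability matrix C = [B  AB] = [[-2, 0, -2, -2], [1, -1, -4, 2]]
Take the 2×2 submatrix of C formed by columns 1, 2: [[-2, 0], [1, -1]]. Its determinant is (-2)·(-1) - 0·1 = 2 - 0 = 2 ≠ 0.
So rank(C) ≥ 2; since C has 2 rows, rank(C) = 2.
rank(C) = 2 = n, so the pair (A, B) is completely controllable.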